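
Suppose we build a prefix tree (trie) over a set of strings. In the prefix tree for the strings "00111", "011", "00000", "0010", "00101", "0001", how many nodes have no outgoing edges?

5

A leaf is a node with no children — equivalently, the end of a word that is not a proper prefix of any other stored word.
Those words: "00000", "0001", "00101", "00111", "011"
Leaf count: 5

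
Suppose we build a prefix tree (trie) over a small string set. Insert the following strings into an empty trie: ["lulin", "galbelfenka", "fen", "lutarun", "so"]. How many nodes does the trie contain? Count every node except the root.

26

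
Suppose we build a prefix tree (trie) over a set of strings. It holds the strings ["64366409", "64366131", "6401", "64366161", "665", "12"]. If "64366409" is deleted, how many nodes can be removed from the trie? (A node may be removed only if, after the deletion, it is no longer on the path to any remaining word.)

3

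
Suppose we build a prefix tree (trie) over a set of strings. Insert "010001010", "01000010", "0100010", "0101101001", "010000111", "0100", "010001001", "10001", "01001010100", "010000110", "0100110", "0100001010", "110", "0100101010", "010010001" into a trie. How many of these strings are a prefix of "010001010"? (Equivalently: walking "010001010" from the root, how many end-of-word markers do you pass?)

Walk "010001010" from the root; an end-of-word marker is hit whenever a stored word is a prefix of "010001010".
Prefixes of the query that are stored words: "0100", "0100010", "010001010"
Count: 3

3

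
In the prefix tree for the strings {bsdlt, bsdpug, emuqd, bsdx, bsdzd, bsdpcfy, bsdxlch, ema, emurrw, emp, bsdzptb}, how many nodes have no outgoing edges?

10

A leaf is a node with no children — equivalently, the end of a word that is not a proper prefix of any other stored word.
Those words: "bsdlt", "bsdpcfy", "bsdpug", "bsdxlch", "bsdzd", "bsdzptb", "ema", "emp", "emuqd", "emurrw"
Leaf count: 10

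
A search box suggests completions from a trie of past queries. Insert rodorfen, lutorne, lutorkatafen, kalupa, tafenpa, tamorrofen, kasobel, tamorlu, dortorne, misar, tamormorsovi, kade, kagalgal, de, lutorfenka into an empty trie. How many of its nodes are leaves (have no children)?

15

Leaves are exactly the stored words that no other stored word extends.
Those words: "de", "dortorne", "kade", "kagalgal", "kalupa", "kasobel", "lutorfenka", "lutorkatafen", "lutorne", "misar", "rodorfen", "tafenpa", "tamorlu", "tamormorsovi", "tamorrofen"
Leaf count: 15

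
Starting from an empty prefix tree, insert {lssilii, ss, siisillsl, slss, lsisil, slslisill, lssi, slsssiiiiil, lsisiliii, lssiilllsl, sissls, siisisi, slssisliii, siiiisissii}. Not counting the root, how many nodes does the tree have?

Insert word by word; a character creates a node only if that edge doesn't already exist:
  "lssilii" → 7 new (l, s, s, i, l, i, i)
  "ss" → 2 new (s, s)
  "siisillsl" → prefix "s" already present; 8 new (i, i, s, i, l, l, s, l)
  "slss" → prefix "s" already present; 3 new (l, s, s)
  "lsisil" → prefix "ls" already present; 4 new (i, s, i, l)
  "slslisill" → prefix "sls" already present; 6 new (l, i, s, i, l, l)
  "lssi" → prefix "lssi" already present; 0 new (none)
  "slsssiiiiil" → prefix "slss" already present; 7 new (s, i, i, i, i, i, l)
  "lsisiliii" → prefix "lsisil" already present; 3 new (i, i, i)
  "lssiilllsl" → prefix "lssi" already present; 6 new (i, l, l, l, s, l)
  "sissls" → prefix "si" already present; 4 new (s, s, l, s)
  "siisisi" → prefix "siisi" already present; 2 new (s, i)
  "slssisliii" → prefix "slss" already present; 6 new (i, s, l, i, i, i)
  "siiiisissii" → prefix "sii" already present; 8 new (i, i, s, i, s, s, i, i)
Total nodes = 7 + 2 + 8 + 3 + 4 + 6 + 0 + 7 + 3 + 6 + 4 + 2 + 6 + 8 = 66

66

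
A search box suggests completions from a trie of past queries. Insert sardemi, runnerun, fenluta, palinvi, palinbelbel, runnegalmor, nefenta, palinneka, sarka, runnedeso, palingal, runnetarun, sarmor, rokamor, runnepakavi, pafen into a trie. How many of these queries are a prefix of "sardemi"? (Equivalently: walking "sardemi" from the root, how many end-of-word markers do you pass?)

Walk "sardemi" from the root; an end-of-word marker is hit whenever a stored word is a prefix of "sardemi".
Prefixes of the query that are stored words: "sardemi"
Count: 1

1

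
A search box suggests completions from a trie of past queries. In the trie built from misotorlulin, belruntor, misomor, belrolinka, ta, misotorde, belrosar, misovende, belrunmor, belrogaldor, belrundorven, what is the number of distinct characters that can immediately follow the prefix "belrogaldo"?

1

Walk "belrogaldo" from the root, arriving at one node.
Characters that immediately follow "belrogaldo" among the stored strings: {r}.
That node has 1 child edge.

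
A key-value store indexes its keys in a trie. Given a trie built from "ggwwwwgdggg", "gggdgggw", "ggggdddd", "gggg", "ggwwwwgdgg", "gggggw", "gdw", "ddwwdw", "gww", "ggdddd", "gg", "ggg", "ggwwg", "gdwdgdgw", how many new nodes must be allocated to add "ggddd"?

0

Every character of "ggddd" already lies on an existing path (it is a prefix of some stored word).
No new nodes are needed: 0.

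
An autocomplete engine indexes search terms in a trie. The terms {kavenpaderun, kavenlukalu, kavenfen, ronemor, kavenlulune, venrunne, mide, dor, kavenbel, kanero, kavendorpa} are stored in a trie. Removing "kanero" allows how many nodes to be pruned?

4

Walk "kanero" from the leaf back toward the root, removing each node that no remaining word uses.
The suffix "nero" (4 nodes) is used only by "kanero"; the node for "ka" still has the child "v", so pruning stops there.
Nodes removed: 4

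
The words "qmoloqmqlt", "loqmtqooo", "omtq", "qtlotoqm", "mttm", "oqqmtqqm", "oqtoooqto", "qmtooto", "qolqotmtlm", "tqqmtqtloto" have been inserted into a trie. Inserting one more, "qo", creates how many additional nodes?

0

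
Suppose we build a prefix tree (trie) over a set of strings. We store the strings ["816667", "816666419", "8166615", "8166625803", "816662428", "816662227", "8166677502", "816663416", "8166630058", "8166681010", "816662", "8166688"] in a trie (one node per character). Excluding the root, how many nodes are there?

41

For each word, the new-node count is its length minus the longest prefix already in the trie:
  "816667" → 6 new (8, 1, 6, 6, 6, 7)
  "816666419" → prefix "81666" already present; 4 new (6, 4, 1, 9)
  "8166615" → prefix "81666" already present; 2 new (1, 5)
  "8166625803" → prefix "81666" already present; 5 new (2, 5, 8, 0, 3)
  "816662428" → prefix "816662" already present; 3 new (4, 2, 8)
  "816662227" → prefix "816662" already present; 3 new (2, 2, 7)
  "8166677502" → prefix "816667" already present; 4 new (7, 5, 0, 2)
  "816663416" → prefix "81666" already present; 4 new (3, 4, 1, 6)
  "8166630058" → prefix "816663" already present; 4 new (0, 0, 5, 8)
  "8166681010" → prefix "81666" already present; 5 new (8, 1, 0, 1, 0)
  "816662" → prefix "816662" already present; 0 new (none)
  "8166688" → prefix "816668" already present; 1 new (8)
Total nodes = 6 + 4 + 2 + 5 + 3 + 3 + 4 + 4 + 4 + 5 + 0 + 1 = 41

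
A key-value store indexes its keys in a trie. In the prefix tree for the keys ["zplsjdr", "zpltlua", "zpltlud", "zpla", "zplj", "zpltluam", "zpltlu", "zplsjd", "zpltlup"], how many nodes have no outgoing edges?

A leaf is a node with no children — equivalently, the end of a word that is not a proper prefix of any other stored word.
Those words: "zpla", "zplj", "zplsjdr", "zpltluam", "zpltlud", "zpltlup"
Leaf count: 6

6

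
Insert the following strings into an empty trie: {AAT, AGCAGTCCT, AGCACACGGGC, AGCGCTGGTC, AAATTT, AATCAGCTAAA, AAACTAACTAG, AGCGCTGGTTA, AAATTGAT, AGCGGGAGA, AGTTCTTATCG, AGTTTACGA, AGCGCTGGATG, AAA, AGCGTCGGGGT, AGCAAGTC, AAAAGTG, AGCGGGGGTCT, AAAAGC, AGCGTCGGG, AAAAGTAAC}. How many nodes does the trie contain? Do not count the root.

96

Insert word by word; a character creates a node only if that edge doesn't already exist:
  "AAT" → 3 new (A, A, T)
  "AGCAGTCCT" → prefix "A" already present; 8 new (G, C, A, G, T, C, C, T)
  "AGCACACGGGC" → prefix "AGCA" already present; 7 new (C, A, C, G, G, G, C)
  "AGCGCTGGTC" → prefix "AGC" already present; 7 new (G, C, T, G, G, T, C)
  "AAATTT" → prefix "AA" already present; 4 new (A, T, T, T)
  "AATCAGCTAAA" → prefix "AAT" already present; 8 new (C, A, G, C, T, A, A, A)
  "AAACTAACTAG" → prefix "AAA" already present; 8 new (C, T, A, A, C, T, A, G)
  "AGCGCTGGTTA" → prefix "AGCGCTGGT" already present; 2 new (T, A)
  "AAATTGAT" → prefix "AAATT" already present; 3 new (G, A, T)
  "AGCGGGAGA" → prefix "AGCG" already present; 5 new (G, G, A, G, A)
  "AGTTCTTATCG" → prefix "AG" already present; 9 new (T, T, C, T, T, A, T, C, G)
  "AGTTTACGA" → prefix "AGTT" already present; 5 new (T, A, C, G, A)
  "AGCGCTGGATG" → prefix "AGCGCTGG" already present; 3 new (A, T, G)
  "AAA" → prefix "AAA" already present; 0 new (none)
  "AGCGTCGGGGT" → prefix "AGCG" already present; 7 new (T, C, G, G, G, G, T)
  "AGCAAGTC" → prefix "AGCA" already present; 4 new (A, G, T, C)
  "AAAAGTG" → prefix "AAA" already present; 4 new (A, G, T, G)
  "AGCGGGGGTCT" → prefix "AGCGGG" already present; 5 new (G, G, T, C, T)
  "AAAAGC" → prefix "AAAAG" already present; 1 new (C)
  "AGCGTCGGG" → prefix "AGCGTCGGG" already present; 0 new (none)
  "AAAAGTAAC" → prefix "AAAAGT" already present; 3 new (A, A, C)
Total nodes = 3 + 8 + 7 + 7 + 4 + 8 + 8 + 2 + 3 + 5 + 9 + 5 + 3 + 0 + 7 + 4 + 4 + 5 + 1 + 0 + 3 = 96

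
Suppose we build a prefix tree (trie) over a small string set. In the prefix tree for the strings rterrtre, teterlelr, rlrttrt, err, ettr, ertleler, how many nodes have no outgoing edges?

6

Leaves are exactly the stored words that no other stored word extends.
Those words: "err", "ertleler", "ettr", "rlrttrt", "rterrtre", "teterlelr"
Leaf count: 6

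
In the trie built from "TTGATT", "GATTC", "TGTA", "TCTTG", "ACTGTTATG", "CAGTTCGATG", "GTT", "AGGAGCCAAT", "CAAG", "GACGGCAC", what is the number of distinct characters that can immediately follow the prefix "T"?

3

Walk "T" from the root, arriving at one node.
Distinct next characters after "T": C, G, T.
That node has 3 child edges.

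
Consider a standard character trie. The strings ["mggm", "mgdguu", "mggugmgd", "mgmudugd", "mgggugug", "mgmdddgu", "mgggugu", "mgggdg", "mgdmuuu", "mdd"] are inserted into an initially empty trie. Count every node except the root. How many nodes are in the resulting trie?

Trie structure (* marks end of a word):
(root)
└─ m
   ├─ d
   │  └─ d *
   └─ g
      ├─ d
      │  ├─ g
      │  │  └─ u
      │  │     └─ u *
      │  └─ m
      │     └─ u
      │        └─ u
      │           └─ u *
      ├─ g
      │  ├─ g
      │  │  ├─ d
      │  │  │  └─ g *
      │  │  └─ u
      │  │     └─ g
      │  │        └─ u *
      │  │           └─ g *
      │  ├─ m *
      │  └─ u
      │     └─ g
      │        └─ m
      │           └─ g
      │              └─ d *
      └─ m
         ├─ d
         │  └─ d
         │     └─ d
         │        └─ g
         │           └─ u *
         └─ u
            └─ d
               └─ u
                  └─ g
                     └─ d *
Counting every labelled node above: 37.

37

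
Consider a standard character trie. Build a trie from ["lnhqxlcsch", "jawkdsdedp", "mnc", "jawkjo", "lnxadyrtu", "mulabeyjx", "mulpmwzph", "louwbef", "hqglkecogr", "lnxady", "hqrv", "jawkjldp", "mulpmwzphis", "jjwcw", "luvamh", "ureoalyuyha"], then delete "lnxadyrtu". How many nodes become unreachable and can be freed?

3

After clearing the end-marker at "lnxadyrtu", prune upward until reaching a node still needed by another word.
The suffix "rtu" (3 nodes) is used only by "lnxadyrtu"; "lnxady" is itself a stored word, so pruning stops there.
Nodes removed: 3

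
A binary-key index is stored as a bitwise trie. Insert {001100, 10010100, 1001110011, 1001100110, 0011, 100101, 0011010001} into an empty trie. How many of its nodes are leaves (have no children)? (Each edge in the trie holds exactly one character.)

5

Leaves are exactly the stored words that no other stored word extends.
Those words: "001100", "0011010001", "10010100", "1001100110", "1001110011"
Leaf count: 5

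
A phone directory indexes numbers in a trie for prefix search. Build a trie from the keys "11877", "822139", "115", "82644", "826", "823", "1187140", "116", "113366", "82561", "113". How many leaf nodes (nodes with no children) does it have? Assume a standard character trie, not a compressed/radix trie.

Leaves are exactly the stored words that no other stored word extends.
Those words: "113366", "115", "116", "1187140", "11877", "822139", "823", "82561", "82644"
Leaf count: 9

9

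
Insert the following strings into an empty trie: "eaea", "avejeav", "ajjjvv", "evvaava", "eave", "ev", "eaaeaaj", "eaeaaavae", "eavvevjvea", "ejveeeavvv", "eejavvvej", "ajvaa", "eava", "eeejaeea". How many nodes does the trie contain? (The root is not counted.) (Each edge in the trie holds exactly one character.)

Trace insertions, counting only characters that open a new branch:
  "eaea" → 4 new (e, a, e, a)
  "avejeav" → 7 new (a, v, e, j, e, a, v)
  "ajjjvv" → prefix "a" already present; 5 new (j, j, j, v, v)
  "evvaava" → prefix "e" already present; 6 new (v, v, a, a, v, a)
  "eave" → prefix "ea" already present; 2 new (v, e)
  "ev" → prefix "ev" already present; 0 new (none)
  "eaaeaaj" → prefix "ea" already present; 5 new (a, e, a, a, j)
  "eaeaaavae" → prefix "eaea" already present; 5 new (a, a, v, a, e)
  "eavvevjvea" → prefix "eav" already present; 7 new (v, e, v, j, v, e, a)
  "ejveeeavvv" → prefix "e" already present; 9 new (j, v, e, e, e, a, v, v, v)
  "eejavvvej" → prefix "e" already present; 8 new (e, j, a, v, v, v, e, j)
  "ajvaa" → prefix "aj" already present; 3 new (v, a, a)
  "eava" → prefix "eav" already present; 1 new (a)
  "eeejaeea" → prefix "ee" already present; 6 new (e, j, a, e, e, a)
Total nodes = 4 + 7 + 5 + 6 + 2 + 0 + 5 + 5 + 7 + 9 + 8 + 3 + 1 + 6 = 68

68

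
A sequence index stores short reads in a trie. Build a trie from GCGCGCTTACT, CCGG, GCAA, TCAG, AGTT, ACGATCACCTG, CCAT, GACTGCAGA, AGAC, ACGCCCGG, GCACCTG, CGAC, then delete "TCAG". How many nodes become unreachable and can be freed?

After clearing the end-marker at "TCAG", prune upward until reaching a node still needed by another word.
No other word shares any prefix with "TCAG", so all 4 of its nodes go.
Nodes removed: 4

4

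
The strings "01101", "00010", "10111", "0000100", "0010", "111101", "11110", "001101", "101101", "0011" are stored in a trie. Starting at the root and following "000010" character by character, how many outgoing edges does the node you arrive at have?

1

Walk "000010" from the root, arriving at one node.
Characters that immediately follow "000010" among the stored strings: {0}.
That node has 1 child edge.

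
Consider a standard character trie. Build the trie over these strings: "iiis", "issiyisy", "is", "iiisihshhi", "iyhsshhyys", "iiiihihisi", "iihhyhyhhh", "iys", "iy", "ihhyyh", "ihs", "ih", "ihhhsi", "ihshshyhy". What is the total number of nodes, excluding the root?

Trace insertions, counting only characters that open a new branch:
  "iiis" → 4 new (i, i, i, s)
  "issiyisy" → prefix "i" already present; 7 new (s, s, i, y, i, s, y)
  "is" → prefix "is" already present; 0 new (none)
  "iiisihshhi" → prefix "iiis" already present; 6 new (i, h, s, h, h, i)
  "iyhsshhyys" → prefix "i" already present; 9 new (y, h, s, s, h, h, y, y, s)
  "iiiihihisi" → prefix "iii" already present; 7 new (i, h, i, h, i, s, i)
  "iihhyhyhhh" → prefix "ii" already present; 8 new (h, h, y, h, y, h, h, h)
  "iys" → prefix "iy" already present; 1 new (s)
  "iy" → prefix "iy" already present; 0 new (none)
  "ihhyyh" → prefix "i" already present; 5 new (h, h, y, y, h)
  "ihs" → prefix "ih" already present; 1 new (s)
  "ih" → prefix "ih" already present; 0 new (none)
  "ihhhsi" → prefix "ihh" already present; 3 new (h, s, i)
  "ihshshyhy" → prefix "ihs" already present; 6 new (h, s, h, y, h, y)
Total nodes = 4 + 7 + 0 + 6 + 9 + 7 + 8 + 1 + 0 + 5 + 1 + 0 + 3 + 6 = 57

57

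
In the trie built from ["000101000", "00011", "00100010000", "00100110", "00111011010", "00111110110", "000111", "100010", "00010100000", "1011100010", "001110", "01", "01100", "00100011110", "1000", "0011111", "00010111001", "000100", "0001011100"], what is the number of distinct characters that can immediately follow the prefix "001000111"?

1

Walk "001000111" from the root, arriving at one node.
Characters that immediately follow "001000111" among the stored strings: {1}.
That node has 1 child edge.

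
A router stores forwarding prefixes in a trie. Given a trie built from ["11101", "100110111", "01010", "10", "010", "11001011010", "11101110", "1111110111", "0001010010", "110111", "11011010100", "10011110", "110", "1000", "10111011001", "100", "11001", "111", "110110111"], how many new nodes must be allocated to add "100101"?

2

The longest prefix of "100101" already in the trie is "1001" (length 4).
Each of the 2 remaining characters creates one node.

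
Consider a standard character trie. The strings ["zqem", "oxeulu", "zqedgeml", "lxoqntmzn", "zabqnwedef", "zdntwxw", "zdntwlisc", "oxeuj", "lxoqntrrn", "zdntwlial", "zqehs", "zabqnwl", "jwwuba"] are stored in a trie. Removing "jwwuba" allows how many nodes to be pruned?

Walk "jwwuba" from the leaf back toward the root, removing each node that no remaining word uses.
No other word shares any prefix with "jwwuba", so all 6 of its nodes go.
Nodes removed: 6

6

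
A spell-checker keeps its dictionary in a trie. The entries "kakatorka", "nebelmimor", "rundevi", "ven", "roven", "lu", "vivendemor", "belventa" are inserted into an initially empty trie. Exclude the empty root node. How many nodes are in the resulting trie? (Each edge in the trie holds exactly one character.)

Insert word by word; a character creates a node only if that edge doesn't already exist:
  "kakatorka" → 9 new (k, a, k, a, t, o, r, k, a)
  "nebelmimor" → 10 new (n, e, b, e, l, m, i, m, o, r)
  "rundevi" → 7 new (r, u, n, d, e, v, i)
  "ven" → 3 new (v, e, n)
  "roven" → prefix "r" already present; 4 new (o, v, e, n)
  "lu" → 2 new (l, u)
  "vivendemor" → prefix "v" already present; 9 new (i, v, e, n, d, e, m, o, r)
  "belventa" → 8 new (b, e, l, v, e, n, t, a)
Total nodes = 9 + 10 + 7 + 3 + 4 + 2 + 9 + 8 = 52

52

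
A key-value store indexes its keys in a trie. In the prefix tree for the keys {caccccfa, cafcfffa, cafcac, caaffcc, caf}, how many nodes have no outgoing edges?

4

A leaf is a node with no children — equivalently, the end of a word that is not a proper prefix of any other stored word.
Those words: "caaffcc", "caccccfa", "cafcac", "cafcfffa"
Leaf count: 4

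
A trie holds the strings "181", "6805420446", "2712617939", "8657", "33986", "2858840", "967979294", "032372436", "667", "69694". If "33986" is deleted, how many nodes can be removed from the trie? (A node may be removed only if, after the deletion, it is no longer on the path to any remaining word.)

A node on "33986"'s path can go only if nothing else ends at it or branches off below it.
No other word shares any prefix with "33986", so all 5 of its nodes go.
Nodes removed: 5

5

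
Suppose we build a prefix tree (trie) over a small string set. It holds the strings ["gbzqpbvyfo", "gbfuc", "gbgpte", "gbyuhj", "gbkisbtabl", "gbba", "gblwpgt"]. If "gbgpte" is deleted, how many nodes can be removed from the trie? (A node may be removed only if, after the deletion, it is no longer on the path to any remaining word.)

4

After clearing the end-marker at "gbgpte", prune upward until reaching a node still needed by another word.
The suffix "gpte" (4 nodes) is used only by "gbgpte"; the node for "gb" still has the child "z", so pruning stops there.
Nodes removed: 4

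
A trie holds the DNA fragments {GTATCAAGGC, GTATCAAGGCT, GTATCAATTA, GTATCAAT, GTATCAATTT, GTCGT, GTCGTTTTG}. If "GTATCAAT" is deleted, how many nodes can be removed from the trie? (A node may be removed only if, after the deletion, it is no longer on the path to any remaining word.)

0

A node on "GTATCAAT"'s path can go only if nothing else ends at it or branches off below it.
Every node on "GTATCAAT" is still needed (e.g. by "GTATCAATTA"), so nothing is freed.
Nodes removed: 0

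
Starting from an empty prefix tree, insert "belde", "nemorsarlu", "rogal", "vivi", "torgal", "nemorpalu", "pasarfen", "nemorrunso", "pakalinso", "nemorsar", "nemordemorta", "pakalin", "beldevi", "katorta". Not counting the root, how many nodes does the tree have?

Insert word by word; a character creates a node only if that edge doesn't already exist:
  "belde" → 5 new (b, e, l, d, e)
  "nemorsarlu" → 10 new (n, e, m, o, r, s, a, r, l, u)
  "rogal" → 5 new (r, o, g, a, l)
  "vivi" → 4 new (v, i, v, i)
  "torgal" → 6 new (t, o, r, g, a, l)
  "nemorpalu" → prefix "nemor" already present; 4 new (p, a, l, u)
  "pasarfen" → 8 new (p, a, s, a, r, f, e, n)
  "nemorrunso" → prefix "nemor" already present; 5 new (r, u, n, s, o)
  "pakalinso" → prefix "pa" already present; 7 new (k, a, l, i, n, s, o)
  "nemorsar" → prefix "nemorsar" already present; 0 new (none)
  "nemordemorta" → prefix "nemor" already present; 7 new (d, e, m, o, r, t, a)
  "pakalin" → prefix "pakalin" already present; 0 new (none)
  "beldevi" → prefix "belde" already present; 2 new (v, i)
  "katorta" → 7 new (k, a, t, o, r, t, a)
Total nodes = 5 + 10 + 5 + 4 + 6 + 4 + 8 + 5 + 7 + 0 + 7 + 0 + 2 + 7 = 70

70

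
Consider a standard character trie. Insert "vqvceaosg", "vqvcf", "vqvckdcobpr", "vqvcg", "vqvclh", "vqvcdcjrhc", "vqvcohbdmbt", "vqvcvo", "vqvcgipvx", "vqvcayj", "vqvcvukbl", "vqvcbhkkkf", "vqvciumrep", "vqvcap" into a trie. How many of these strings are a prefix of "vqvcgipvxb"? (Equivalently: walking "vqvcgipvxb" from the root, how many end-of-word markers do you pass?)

Walk "vqvcgipvxb" from the root; an end-of-word marker is hit whenever a stored word is a prefix of "vqvcgipvxb".
Prefixes of the query that are stored words: "vqvcg", "vqvcgipvx"
Count: 2

2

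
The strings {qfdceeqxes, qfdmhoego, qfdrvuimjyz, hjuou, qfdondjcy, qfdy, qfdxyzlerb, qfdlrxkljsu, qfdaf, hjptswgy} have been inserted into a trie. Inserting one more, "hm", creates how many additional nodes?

"h" is already a path in the trie; the remaining "m" must be added.
Each of the 1 remaining characters creates one node.

1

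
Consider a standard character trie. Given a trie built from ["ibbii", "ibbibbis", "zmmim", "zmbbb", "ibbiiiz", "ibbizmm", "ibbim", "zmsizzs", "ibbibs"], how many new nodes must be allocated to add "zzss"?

3

"z" is already a path in the trie; the remaining "zss" must be added.
New nodes needed: |"zzss"| − 1 = 4 − 1 = 3.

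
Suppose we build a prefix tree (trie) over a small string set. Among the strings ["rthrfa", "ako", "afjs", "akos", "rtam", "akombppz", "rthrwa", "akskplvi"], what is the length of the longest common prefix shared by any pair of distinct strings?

Equivalently: take the maximum, over all pairs, of their longest common prefix length.
"rthrfa" and "rthrwa" agree on "rthr" (4 characters) before diverging; nothing deeper is shared.
Longest shared-prefix length: 4

4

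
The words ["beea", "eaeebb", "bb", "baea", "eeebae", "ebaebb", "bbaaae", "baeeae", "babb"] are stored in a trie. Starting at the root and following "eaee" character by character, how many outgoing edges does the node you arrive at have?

The children of the "eaee" node are the distinct next characters among strings starting with "eaee".
Distinct next characters after "eaee": b.
That node has 1 child edge.

1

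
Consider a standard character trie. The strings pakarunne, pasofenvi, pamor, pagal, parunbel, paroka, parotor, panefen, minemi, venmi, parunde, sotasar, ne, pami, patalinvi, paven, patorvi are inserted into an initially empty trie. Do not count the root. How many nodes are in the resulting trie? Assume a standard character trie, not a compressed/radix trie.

76

For each word, the new-node count is its length minus the longest prefix already in the trie:
  "pakarunne" → 9 new (p, a, k, a, r, u, n, n, e)
  "pasofenvi" → prefix "pa" already present; 7 new (s, o, f, e, n, v, i)
  "pamor" → prefix "pa" already present; 3 new (m, o, r)
  "pagal" → prefix "pa" already present; 3 new (g, a, l)
  "parunbel" → prefix "pa" already present; 6 new (r, u, n, b, e, l)
  "paroka" → prefix "par" already present; 3 new (o, k, a)
  "parotor" → prefix "paro" already present; 3 new (t, o, r)
  "panefen" → prefix "pa" already present; 5 new (n, e, f, e, n)
  "minemi" → 6 new (m, i, n, e, m, i)
  "venmi" → 5 new (v, e, n, m, i)
  "parunde" → prefix "parun" already present; 2 new (d, e)
  "sotasar" → 7 new (s, o, t, a, s, a, r)
  "ne" → 2 new (n, e)
  "pami" → prefix "pam" already present; 1 new (i)
  "patalinvi" → prefix "pa" already present; 7 new (t, a, l, i, n, v, i)
  "paven" → prefix "pa" already present; 3 new (v, e, n)
  "patorvi" → prefix "pat" already present; 4 new (o, r, v, i)
Total nodes = 9 + 7 + 3 + 3 + 6 + 3 + 3 + 5 + 6 + 5 + 2 + 7 + 2 + 1 + 7 + 3 + 4 = 76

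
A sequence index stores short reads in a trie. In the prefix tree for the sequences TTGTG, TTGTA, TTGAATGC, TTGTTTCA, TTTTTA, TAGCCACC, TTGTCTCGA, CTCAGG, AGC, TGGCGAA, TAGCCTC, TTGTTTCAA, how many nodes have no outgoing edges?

A leaf is a node with no children — equivalently, the end of a word that is not a proper prefix of any other stored word.
Those words: "AGC", "CTCAGG", "TAGCCACC", "TAGCCTC", "TGGCGAA", "TTGAATGC", "TTGTA", "TTGTCTCGA", "TTGTG", "TTGTTTCAA", "TTTTTA"
Leaf count: 11

11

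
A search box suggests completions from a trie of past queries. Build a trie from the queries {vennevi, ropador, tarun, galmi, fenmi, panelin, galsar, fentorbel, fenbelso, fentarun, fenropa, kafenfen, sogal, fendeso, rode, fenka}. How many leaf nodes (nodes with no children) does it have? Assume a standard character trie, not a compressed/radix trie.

Leaves are exactly the stored words that no other stored word extends.
Those words: "fenbelso", "fendeso", "fenka", "fenmi", "fenropa", "fentarun", "fentorbel", "galmi", "galsar", "kafenfen", "panelin", "rode", "ropador", "sogal", "tarun", "vennevi"
Leaf count: 16

16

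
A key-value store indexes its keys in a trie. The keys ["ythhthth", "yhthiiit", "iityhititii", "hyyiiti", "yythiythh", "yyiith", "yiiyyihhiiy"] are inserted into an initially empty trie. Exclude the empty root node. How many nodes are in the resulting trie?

55

Trace insertions, counting only characters that open a new branch:
  "ythhthth" → 8 new (y, t, h, h, t, h, t, h)
  "yhthiiit" → prefix "y" already present; 7 new (h, t, h, i, i, i, t)
  "iityhititii" → 11 new (i, i, t, y, h, i, t, i, t, i, i)
  "hyyiiti" → 7 new (h, y, y, i, i, t, i)
  "yythiythh" → prefix "y" already present; 8 new (y, t, h, i, y, t, h, h)
  "yyiith" → prefix "yy" already present; 4 new (i, i, t, h)
  "yiiyyihhiiy" → prefix "y" already present; 10 new (i, i, y, y, i, h, h, i, i, y)
Total nodes = 8 + 7 + 11 + 7 + 8 + 4 + 10 = 55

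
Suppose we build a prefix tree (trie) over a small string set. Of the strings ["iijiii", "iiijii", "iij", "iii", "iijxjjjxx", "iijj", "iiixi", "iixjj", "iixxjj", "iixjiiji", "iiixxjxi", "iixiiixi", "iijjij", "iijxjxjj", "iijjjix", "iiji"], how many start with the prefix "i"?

16

Traverse to the node for "i", then collect every word in that subtree.
Matches: "iii", "iiijii", "iiixi", "iiixxjxi", "iij", "iiji", "iijiii", "iijj", "iijjij", "iijjjix", "iijxjjjxx", "iijxjxjj", "iixiiixi", "iixjiiji", "iixjj", "iixxjj"
Count: 16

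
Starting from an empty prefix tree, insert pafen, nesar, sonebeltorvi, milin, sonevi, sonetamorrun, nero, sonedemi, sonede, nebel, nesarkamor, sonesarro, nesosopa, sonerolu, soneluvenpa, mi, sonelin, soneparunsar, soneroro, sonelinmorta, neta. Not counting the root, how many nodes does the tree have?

Insert word by word; a character creates a node only if that edge doesn't already exist:
  "pafen" → 5 new (p, a, f, e, n)
  "nesar" → 5 new (n, e, s, a, r)
  "sonebeltorvi" → 12 new (s, o, n, e, b, e, l, t, o, r, v, i)
  "milin" → 5 new (m, i, l, i, n)
  "sonevi" → prefix "sone" already present; 2 new (v, i)
  "sonetamorrun" → prefix "sone" already present; 8 new (t, a, m, o, r, r, u, n)
  "nero" → prefix "ne" already present; 2 new (r, o)
  "sonedemi" → prefix "sone" already present; 4 new (d, e, m, i)
  "sonede" → prefix "sonede" already present; 0 new (none)
  "nebel" → prefix "ne" already present; 3 new (b, e, l)
  "nesarkamor" → prefix "nesar" already present; 5 new (k, a, m, o, r)
  "sonesarro" → prefix "sone" already present; 5 new (s, a, r, r, o)
  "nesosopa" → prefix "nes" already present; 5 new (o, s, o, p, a)
  "sonerolu" → prefix "sone" already present; 4 new (r, o, l, u)
  "soneluvenpa" → prefix "sone" already present; 7 new (l, u, v, e, n, p, a)
  "mi" → prefix "mi" already present; 0 new (none)
  "sonelin" → prefix "sonel" already present; 2 new (i, n)
  "soneparunsar" → prefix "sone" already present; 8 new (p, a, r, u, n, s, a, r)
  "soneroro" → prefix "sonero" already present; 2 new (r, o)
  "sonelinmorta" → prefix "sonelin" already present; 5 new (m, o, r, t, a)
  "neta" → prefix "ne" already present; 2 new (t, a)
Total nodes = 5 + 5 + 12 + 5 + 2 + 8 + 2 + 4 + 0 + 3 + 5 + 5 + 5 + 4 + 7 + 0 + 2 + 8 + 2 + 5 + 2 = 91

91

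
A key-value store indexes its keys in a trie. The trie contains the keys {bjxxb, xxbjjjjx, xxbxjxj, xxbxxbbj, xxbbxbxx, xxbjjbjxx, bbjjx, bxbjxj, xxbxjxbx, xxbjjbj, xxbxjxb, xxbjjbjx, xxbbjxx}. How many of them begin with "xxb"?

Traverse to the node for "xxb", then collect every word in that subtree.
Words under "xxb": xxbbjxx, xxbbxbxx, xxbjjbj, xxbjjbjx, xxbjjbjxx, xxbjjjjx, xxbxjxb, xxbxjxbx, xxbxjxj, xxbxxbbj
Count: 10

10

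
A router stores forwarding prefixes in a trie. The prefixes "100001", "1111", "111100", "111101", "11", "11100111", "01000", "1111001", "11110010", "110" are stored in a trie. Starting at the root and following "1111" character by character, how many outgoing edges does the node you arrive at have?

1

The children of the "1111" node are the distinct next characters among strings starting with "1111".
Distinct next characters after "1111": 0.
That node has 1 child edge.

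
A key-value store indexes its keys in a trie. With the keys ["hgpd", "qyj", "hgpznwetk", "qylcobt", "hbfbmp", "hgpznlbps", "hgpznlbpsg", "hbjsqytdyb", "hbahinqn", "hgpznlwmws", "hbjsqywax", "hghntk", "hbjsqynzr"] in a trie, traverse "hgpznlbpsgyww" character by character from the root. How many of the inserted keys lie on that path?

2

Traverse "hgpznlbpsgyww" character by character; count nodes along the way that are marked as word ends.
Prefixes of the query that are stored words: "hgpznlbps", "hgpznlbpsg"
Count: 2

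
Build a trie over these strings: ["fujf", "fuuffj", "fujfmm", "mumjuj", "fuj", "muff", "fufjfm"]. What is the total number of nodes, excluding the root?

Trie structure (* marks end of a word):
(root)
├─ f
│  └─ u
│     ├─ f
│     │  └─ j
│     │     └─ f
│     │        └─ m *
│     ├─ j *
│     │  └─ f *
│     │     └─ m
│     │        └─ m *
│     └─ u
│        └─ f
│           └─ f
│              └─ j *
└─ m
   └─ u
      ├─ f
      │  └─ f *
      └─ m
         └─ j
            └─ u
               └─ j *
Counting every labelled node above: 22.

22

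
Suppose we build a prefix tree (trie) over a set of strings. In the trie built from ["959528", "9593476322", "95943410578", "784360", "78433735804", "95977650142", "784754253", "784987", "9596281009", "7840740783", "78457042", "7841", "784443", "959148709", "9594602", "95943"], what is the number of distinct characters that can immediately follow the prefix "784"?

The children of the "784" node are the distinct next characters among strings starting with "784".
Distinct next characters after "784": 0, 1, 3, 4, 5, 7, 9.
That node has 7 child edges.

7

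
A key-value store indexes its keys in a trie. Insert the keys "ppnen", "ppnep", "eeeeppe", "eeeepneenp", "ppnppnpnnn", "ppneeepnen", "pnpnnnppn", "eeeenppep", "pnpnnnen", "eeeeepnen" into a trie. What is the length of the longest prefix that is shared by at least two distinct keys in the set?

Equivalently: take the maximum, over all pairs, of their longest common prefix length.
e.g. "pnpnnnen" and "pnpnnnppn" share the prefix "pnpnnn" of length 6; no pair shares a longer one.
Longest shared-prefix length: 6

6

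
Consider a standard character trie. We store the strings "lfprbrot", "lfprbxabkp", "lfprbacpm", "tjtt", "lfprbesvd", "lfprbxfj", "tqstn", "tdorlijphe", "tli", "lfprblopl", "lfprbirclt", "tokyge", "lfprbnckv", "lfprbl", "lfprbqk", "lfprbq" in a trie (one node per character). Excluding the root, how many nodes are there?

Insert word by word; a character creates a node only if that edge doesn't already exist:
  "lfprbrot" → 8 new (l, f, p, r, b, r, o, t)
  "lfprbxabkp" → prefix "lfprb" already present; 5 new (x, a, b, k, p)
  "lfprbacpm" → prefix "lfprb" already present; 4 new (a, c, p, m)
  "tjtt" → 4 new (t, j, t, t)
  "lfprbesvd" → prefix "lfprb" already present; 4 new (e, s, v, d)
  "lfprbxfj" → prefix "lfprbx" already present; 2 new (f, j)
  "tqstn" → prefix "t" already present; 4 new (q, s, t, n)
  "tdorlijphe" → prefix "t" already present; 9 new (d, o, r, l, i, j, p, h, e)
  "tli" → prefix "t" already present; 2 new (l, i)
  "lfprblopl" → prefix "lfprb" already present; 4 new (l, o, p, l)
  "lfprbirclt" → prefix "lfprb" already present; 5 new (i, r, c, l, t)
  "tokyge" → prefix "t" already present; 5 new (o, k, y, g, e)
  "lfprbnckv" → prefix "lfprb" already present; 4 new (n, c, k, v)
  "lfprbl" → prefix "lfprbl" already present; 0 new (none)
  "lfprbqk" → prefix "lfprb" already present; 2 new (q, k)
  "lfprbq" → prefix "lfprbq" already present; 0 new (none)
Total nodes = 8 + 5 + 4 + 4 + 4 + 2 + 4 + 9 + 2 + 4 + 5 + 5 + 4 + 0 + 2 + 0 = 62

62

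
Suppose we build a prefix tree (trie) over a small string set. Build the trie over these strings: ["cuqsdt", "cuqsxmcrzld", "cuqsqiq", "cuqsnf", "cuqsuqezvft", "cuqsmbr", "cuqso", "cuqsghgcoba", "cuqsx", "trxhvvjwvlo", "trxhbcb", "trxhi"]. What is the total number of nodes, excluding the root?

51

Count nodes per top-level branch (shared prefixes stored once):
  'c'-branch (cuqsdt, cuqsghgcoba, cuqsmbr, cuqsnf, cuqso, cuqsqiq, cuqsuqezvft, cuqsx, cuqsxmcrzld): 36 nodes
  't'-branch (trxhbcb, trxhi, trxhvvjwvlo): 15 nodes
Sum: 51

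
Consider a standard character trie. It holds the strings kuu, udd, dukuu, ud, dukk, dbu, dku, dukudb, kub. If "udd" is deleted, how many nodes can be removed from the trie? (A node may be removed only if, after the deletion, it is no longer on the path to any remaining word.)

1

Walk "udd" from the leaf back toward the root, removing each node that no remaining word uses.
The suffix "d" (1 node) is used only by "udd"; "ud" is itself a stored word, so pruning stops there.
Nodes removed: 1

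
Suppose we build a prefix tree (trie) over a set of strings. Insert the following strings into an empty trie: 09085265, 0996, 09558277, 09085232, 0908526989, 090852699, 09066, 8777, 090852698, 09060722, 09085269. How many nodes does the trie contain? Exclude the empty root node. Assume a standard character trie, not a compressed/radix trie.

Trie structure (* marks end of a word):
(root)
├─ 0
│  └─ 9
│     ├─ 0
│     │  ├─ 6
│     │  │  ├─ 0
│     │  │  │  └─ 7
│     │  │  │     └─ 2
│     │  │  │        └─ 2 *
│     │  │  └─ 6 *
│     │  └─ 8
│     │     └─ 5
│     │        └─ 2
│     │           ├─ 3
│     │           │  └─ 2 *
│     │           └─ 6
│     │              ├─ 5 *
│     │              └─ 9 *
│     │                 ├─ 8 *
│     │                 │  └─ 9 *
│     │                 └─ 9 *
│     ├─ 5
│     │  └─ 5
│     │     └─ 8
│     │        └─ 2
│     │           └─ 7
│     │              └─ 7 *
│     └─ 9
│        └─ 6 *
└─ 8
   └─ 7
      └─ 7
         └─ 7 *
Counting every labelled node above: 32.

32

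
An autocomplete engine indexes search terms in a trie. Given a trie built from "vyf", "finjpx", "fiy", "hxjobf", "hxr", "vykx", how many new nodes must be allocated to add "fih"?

1

Walking "fih" from the root, the first 2 characters ("fi") follow existing edges; "h" is the first miss.
New nodes needed: |"fih"| − 2 = 3 − 2 = 1.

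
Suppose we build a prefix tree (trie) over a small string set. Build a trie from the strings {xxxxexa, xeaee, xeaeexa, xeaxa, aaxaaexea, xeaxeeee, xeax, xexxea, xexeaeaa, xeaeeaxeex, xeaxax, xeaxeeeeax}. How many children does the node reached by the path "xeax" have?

2

The children of the "xeax" node are the distinct next characters among strings starting with "xeax".
Characters that immediately follow "xeax" among the stored strings: {a, e}.
That node has 2 child edges.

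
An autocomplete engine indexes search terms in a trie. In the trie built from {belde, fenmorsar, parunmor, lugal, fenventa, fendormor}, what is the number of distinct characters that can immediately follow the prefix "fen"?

Follow the path "fen" to its node, then look at its outgoing edges.
Characters that immediately follow "fen" among the stored strings: {d, m, v}.
That node has 3 child edges.

3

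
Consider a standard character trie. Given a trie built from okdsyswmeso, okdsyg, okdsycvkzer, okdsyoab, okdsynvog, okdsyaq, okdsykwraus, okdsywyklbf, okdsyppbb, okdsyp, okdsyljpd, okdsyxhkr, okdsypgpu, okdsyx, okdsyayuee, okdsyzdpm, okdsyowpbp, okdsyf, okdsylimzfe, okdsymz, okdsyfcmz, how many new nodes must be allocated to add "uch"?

"uch" shares no prefix with any stored word, so all 3 characters open new nodes.
3 − 0 = 3 new nodes.

3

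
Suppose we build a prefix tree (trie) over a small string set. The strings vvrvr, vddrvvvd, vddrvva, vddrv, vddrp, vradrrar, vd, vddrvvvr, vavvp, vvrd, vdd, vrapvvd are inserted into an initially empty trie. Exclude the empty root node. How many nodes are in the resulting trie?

For each word, the new-node count is its length minus the longest prefix already in the trie:
  "vvrvr" → 5 new (v, v, r, v, r)
  "vddrvvvd" → prefix "v" already present; 7 new (d, d, r, v, v, v, d)
  "vddrvva" → prefix "vddrvv" already present; 1 new (a)
  "vddrv" → prefix "vddrv" already present; 0 new (none)
  "vddrp" → prefix "vddr" already present; 1 new (p)
  "vradrrar" → prefix "v" already present; 7 new (r, a, d, r, r, a, r)
  "vd" → prefix "vd" already present; 0 new (none)
  "vddrvvvr" → prefix "vddrvvv" already present; 1 new (r)
  "vavvp" → prefix "v" already present; 4 new (a, v, v, p)
  "vvrd" → prefix "vvr" already present; 1 new (d)
  "vdd" → prefix "vdd" already present; 0 new (none)
  "vrapvvd" → prefix "vra" already present; 4 new (p, v, v, d)
Total nodes = 5 + 7 + 1 + 0 + 1 + 7 + 0 + 1 + 4 + 1 + 0 + 4 = 31

31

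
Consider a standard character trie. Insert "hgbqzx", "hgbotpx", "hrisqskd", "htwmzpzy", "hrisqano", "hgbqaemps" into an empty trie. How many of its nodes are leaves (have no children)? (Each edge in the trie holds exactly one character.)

6

Leaves are exactly the stored words that no other stored word extends.
Those words: "hgbotpx", "hgbqaemps", "hgbqzx", "hrisqano", "hrisqskd", "htwmzpzy"
Leaf count: 6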